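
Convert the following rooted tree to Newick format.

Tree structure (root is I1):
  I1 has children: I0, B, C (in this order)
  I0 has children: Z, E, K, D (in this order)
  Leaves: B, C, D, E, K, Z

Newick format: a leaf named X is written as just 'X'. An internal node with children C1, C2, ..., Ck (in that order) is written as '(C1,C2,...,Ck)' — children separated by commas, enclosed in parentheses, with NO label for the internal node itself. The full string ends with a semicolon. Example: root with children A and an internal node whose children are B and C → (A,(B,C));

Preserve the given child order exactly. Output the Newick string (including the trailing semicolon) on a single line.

internal I1 with children ['I0', 'B', 'C']
  internal I0 with children ['Z', 'E', 'K', 'D']
    leaf 'Z' → 'Z'
    leaf 'E' → 'E'
    leaf 'K' → 'K'
    leaf 'D' → 'D'
  → '(Z,E,K,D)'
  leaf 'B' → 'B'
  leaf 'C' → 'C'
→ '((Z,E,K,D),B,C)'
Final: ((Z,E,K,D),B,C);

Answer: ((Z,E,K,D),B,C);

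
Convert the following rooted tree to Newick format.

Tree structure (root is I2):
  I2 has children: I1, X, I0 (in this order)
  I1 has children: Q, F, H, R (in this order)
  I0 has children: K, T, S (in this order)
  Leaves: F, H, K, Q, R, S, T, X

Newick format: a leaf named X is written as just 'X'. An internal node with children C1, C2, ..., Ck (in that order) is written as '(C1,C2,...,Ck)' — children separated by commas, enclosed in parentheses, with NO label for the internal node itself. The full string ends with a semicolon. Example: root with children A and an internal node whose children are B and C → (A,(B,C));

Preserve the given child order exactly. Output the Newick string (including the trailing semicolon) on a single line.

Answer: ((Q,F,H,R),X,(K,T,S));

Derivation:
internal I2 with children ['I1', 'X', 'I0']
  internal I1 with children ['Q', 'F', 'H', 'R']
    leaf 'Q' → 'Q'
    leaf 'F' → 'F'
    leaf 'H' → 'H'
    leaf 'R' → 'R'
  → '(Q,F,H,R)'
  leaf 'X' → 'X'
  internal I0 with children ['K', 'T', 'S']
    leaf 'K' → 'K'
    leaf 'T' → 'T'
    leaf 'S' → 'S'
  → '(K,T,S)'
→ '((Q,F,H,R),X,(K,T,S))'
Final: ((Q,F,H,R),X,(K,T,S));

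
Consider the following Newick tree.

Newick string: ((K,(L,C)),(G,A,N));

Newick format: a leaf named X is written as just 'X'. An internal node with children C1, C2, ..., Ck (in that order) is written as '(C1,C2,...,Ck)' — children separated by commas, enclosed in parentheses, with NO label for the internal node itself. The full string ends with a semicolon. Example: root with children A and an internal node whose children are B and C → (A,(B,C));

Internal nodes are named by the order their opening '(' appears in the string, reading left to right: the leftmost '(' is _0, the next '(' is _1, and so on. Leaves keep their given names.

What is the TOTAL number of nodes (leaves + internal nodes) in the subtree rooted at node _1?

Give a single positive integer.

Newick: ((K,(L,C)),(G,A,N));
Locate _1: it is the '(' at position 1 (the 2nd '(' reading left to right).
Query: subtree rooted at _1
_1: subtree_size = 1 + 4
  K: subtree_size = 1 + 0
  _2: subtree_size = 1 + 2
    L: subtree_size = 1 + 0
    C: subtree_size = 1 + 0
Total subtree size of _1: 5

Answer: 5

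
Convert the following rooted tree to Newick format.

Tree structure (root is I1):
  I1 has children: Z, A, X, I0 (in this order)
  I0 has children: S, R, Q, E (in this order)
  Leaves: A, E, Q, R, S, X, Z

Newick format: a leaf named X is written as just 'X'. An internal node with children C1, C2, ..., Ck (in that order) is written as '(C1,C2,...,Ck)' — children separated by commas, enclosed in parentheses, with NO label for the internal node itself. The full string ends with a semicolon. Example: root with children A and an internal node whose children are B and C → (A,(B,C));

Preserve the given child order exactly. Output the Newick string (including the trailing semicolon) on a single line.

internal I1 with children ['Z', 'A', 'X', 'I0']
  leaf 'Z' → 'Z'
  leaf 'A' → 'A'
  leaf 'X' → 'X'
  internal I0 with children ['S', 'R', 'Q', 'E']
    leaf 'S' → 'S'
    leaf 'R' → 'R'
    leaf 'Q' → 'Q'
    leaf 'E' → 'E'
  → '(S,R,Q,E)'
→ '(Z,A,X,(S,R,Q,E))'
Final: (Z,A,X,(S,R,Q,E));

Answer: (Z,A,X,(S,R,Q,E));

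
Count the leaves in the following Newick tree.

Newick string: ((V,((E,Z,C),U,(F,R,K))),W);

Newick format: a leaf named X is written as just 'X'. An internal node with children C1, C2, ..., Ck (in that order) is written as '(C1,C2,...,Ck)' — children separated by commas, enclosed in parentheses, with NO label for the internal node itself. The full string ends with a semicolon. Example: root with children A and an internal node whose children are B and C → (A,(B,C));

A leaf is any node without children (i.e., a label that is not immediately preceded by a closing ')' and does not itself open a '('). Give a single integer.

Newick: ((V,((E,Z,C),U,(F,R,K))),W);
Scan left-to-right; a leaf is any maximal label run not followed by '(':
  pos 2: leaf 'V' → count = 1
  pos 6: leaf 'E' → count = 2
  pos 8: leaf 'Z' → count = 3
  pos 10: leaf 'C' → count = 4
  pos 13: leaf 'U' → count = 5
  pos 16: leaf 'F' → count = 6
  pos 18: leaf 'R' → count = 7
  pos 20: leaf 'K' → count = 8
  pos 25: leaf 'W' → count = 9
Total leaves: 9

Answer: 9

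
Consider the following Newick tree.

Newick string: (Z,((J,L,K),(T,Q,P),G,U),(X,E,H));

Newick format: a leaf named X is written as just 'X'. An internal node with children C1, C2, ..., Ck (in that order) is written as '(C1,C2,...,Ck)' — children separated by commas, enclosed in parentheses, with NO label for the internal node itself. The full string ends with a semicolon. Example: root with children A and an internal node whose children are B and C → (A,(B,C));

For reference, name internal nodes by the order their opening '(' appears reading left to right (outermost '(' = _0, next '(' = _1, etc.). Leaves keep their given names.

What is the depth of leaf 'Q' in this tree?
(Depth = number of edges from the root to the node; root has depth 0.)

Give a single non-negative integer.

Newick: (Z,((J,L,K),(T,Q,P),G,U),(X,E,H));
Naming internals by '(' encounter order: outermost '(' = _0, next = _1, ...
Query node: Q
Path from root: _0 -> _1 -> _3 -> Q
Depth of Q: 3 (number of edges from root)

Answer: 3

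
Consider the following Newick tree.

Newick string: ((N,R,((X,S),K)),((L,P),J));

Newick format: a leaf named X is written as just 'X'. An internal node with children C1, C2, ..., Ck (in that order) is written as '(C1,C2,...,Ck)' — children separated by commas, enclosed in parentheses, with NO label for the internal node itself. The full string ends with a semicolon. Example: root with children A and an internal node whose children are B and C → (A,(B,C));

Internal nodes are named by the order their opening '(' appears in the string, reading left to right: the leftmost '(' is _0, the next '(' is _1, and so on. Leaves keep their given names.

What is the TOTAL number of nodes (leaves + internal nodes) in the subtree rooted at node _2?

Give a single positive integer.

Answer: 5

Derivation:
Newick: ((N,R,((X,S),K)),((L,P),J));
Locate _2: it is the '(' at position 6 (the 3rd '(' reading left to right).
Query: subtree rooted at _2
_2: subtree_size = 1 + 4
  _3: subtree_size = 1 + 2
    X: subtree_size = 1 + 0
    S: subtree_size = 1 + 0
  K: subtree_size = 1 + 0
Total subtree size of _2: 5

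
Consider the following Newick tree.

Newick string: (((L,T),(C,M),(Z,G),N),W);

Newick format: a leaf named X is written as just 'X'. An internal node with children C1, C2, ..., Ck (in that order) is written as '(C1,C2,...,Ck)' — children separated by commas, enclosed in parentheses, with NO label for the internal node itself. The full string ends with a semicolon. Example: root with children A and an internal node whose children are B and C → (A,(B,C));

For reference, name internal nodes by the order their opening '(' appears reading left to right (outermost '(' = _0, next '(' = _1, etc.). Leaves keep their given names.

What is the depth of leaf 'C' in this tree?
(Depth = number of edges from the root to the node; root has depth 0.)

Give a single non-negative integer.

Newick: (((L,T),(C,M),(Z,G),N),W);
Naming internals by '(' encounter order: outermost '(' = _0, next = _1, ...
Query node: C
Path from root: _0 -> _1 -> _3 -> C
Depth of C: 3 (number of edges from root)

Answer: 3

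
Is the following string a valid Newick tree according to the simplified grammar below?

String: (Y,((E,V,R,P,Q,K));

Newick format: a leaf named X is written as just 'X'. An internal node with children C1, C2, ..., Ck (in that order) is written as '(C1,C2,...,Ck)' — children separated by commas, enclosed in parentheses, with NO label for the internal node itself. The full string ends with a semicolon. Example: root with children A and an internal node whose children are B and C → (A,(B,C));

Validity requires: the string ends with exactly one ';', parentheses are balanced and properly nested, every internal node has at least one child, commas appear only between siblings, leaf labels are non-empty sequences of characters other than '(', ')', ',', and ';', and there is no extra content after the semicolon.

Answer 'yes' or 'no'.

Input: (Y,((E,V,R,P,Q,K));
Paren balance: 3 '(' vs 2 ')' MISMATCH
Ends with single ';': True
Full parse: FAILS (expected , or ) at pos 18)
Valid: False

Answer: no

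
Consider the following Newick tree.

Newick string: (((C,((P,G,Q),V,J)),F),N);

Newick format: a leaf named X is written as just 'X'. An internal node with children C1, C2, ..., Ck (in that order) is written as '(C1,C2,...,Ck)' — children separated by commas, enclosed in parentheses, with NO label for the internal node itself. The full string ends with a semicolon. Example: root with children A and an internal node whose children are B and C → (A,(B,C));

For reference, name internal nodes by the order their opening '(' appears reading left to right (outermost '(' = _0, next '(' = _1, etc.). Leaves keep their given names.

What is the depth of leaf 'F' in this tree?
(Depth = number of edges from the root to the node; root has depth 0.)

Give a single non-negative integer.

Newick: (((C,((P,G,Q),V,J)),F),N);
Naming internals by '(' encounter order: outermost '(' = _0, next = _1, ...
Query node: F
Path from root: _0 -> _1 -> F
Depth of F: 2 (number of edges from root)

Answer: 2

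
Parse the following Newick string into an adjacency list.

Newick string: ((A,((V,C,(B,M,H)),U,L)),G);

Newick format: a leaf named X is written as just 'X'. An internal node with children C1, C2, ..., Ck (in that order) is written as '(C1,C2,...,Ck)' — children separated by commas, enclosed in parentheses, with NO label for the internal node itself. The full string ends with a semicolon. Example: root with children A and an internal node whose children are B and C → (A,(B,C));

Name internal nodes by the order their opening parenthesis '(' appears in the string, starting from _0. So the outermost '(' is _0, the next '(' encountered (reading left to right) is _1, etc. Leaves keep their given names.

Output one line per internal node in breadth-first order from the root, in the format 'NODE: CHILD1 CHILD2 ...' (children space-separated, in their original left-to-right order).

Answer: _0: _1 G
_1: A _2
_2: _3 U L
_3: V C _4
_4: B M H

Derivation:
Input: ((A,((V,C,(B,M,H)),U,L)),G);
Scanning left-to-right, naming '(' by encounter order:
  pos 0: '(' -> open internal node _0 (depth 1)
  pos 1: '(' -> open internal node _1 (depth 2)
  pos 4: '(' -> open internal node _2 (depth 3)
  pos 5: '(' -> open internal node _3 (depth 4)
  pos 10: '(' -> open internal node _4 (depth 5)
  pos 16: ')' -> close internal node _4 (now at depth 4)
  pos 17: ')' -> close internal node _3 (now at depth 3)
  pos 22: ')' -> close internal node _2 (now at depth 2)
  pos 23: ')' -> close internal node _1 (now at depth 1)
  pos 26: ')' -> close internal node _0 (now at depth 0)
Total internal nodes: 5
BFS adjacency from root:
  _0: _1 G
  _1: A _2
  _2: _3 U L
  _3: V C _4
  _4: B M H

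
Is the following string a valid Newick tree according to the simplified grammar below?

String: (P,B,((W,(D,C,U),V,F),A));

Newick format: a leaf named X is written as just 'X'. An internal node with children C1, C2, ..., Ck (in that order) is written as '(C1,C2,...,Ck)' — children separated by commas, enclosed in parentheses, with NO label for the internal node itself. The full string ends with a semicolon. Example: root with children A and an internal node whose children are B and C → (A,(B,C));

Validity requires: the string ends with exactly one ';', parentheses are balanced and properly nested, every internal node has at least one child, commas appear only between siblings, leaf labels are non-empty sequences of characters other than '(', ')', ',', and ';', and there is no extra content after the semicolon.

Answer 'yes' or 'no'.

Answer: yes

Derivation:
Input: (P,B,((W,(D,C,U),V,F),A));
Paren balance: 4 '(' vs 4 ')' OK
Ends with single ';': True
Full parse: OK
Valid: True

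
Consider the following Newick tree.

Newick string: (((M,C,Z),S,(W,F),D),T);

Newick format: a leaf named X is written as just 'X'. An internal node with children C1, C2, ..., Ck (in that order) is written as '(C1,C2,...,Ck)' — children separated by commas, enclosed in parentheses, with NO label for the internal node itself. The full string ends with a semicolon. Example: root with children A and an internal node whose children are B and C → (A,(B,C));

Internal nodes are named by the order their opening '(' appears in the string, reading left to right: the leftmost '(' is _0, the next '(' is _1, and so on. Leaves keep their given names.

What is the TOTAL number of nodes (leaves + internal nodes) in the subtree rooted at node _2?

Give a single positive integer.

Newick: (((M,C,Z),S,(W,F),D),T);
Locate _2: it is the '(' at position 2 (the 3rd '(' reading left to right).
Query: subtree rooted at _2
_2: subtree_size = 1 + 3
  M: subtree_size = 1 + 0
  C: subtree_size = 1 + 0
  Z: subtree_size = 1 + 0
Total subtree size of _2: 4

Answer: 4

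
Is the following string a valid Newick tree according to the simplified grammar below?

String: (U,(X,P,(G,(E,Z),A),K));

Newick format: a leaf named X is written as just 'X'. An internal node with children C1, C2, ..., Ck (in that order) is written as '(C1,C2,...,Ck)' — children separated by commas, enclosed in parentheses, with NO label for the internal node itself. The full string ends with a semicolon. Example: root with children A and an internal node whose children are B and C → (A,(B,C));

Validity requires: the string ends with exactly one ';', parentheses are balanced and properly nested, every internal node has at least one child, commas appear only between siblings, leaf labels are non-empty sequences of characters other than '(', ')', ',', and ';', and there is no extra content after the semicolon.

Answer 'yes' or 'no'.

Input: (U,(X,P,(G,(E,Z),A),K));
Paren balance: 4 '(' vs 4 ')' OK
Ends with single ';': True
Full parse: OK
Valid: True

Answer: yes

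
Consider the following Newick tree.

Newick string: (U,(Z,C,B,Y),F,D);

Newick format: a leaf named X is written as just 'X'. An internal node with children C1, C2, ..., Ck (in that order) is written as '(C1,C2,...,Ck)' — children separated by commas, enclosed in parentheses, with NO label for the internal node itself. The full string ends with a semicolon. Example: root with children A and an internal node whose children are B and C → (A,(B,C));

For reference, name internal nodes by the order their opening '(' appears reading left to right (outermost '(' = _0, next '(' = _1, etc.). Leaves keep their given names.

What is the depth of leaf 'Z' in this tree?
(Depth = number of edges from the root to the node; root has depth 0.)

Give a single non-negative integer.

Newick: (U,(Z,C,B,Y),F,D);
Naming internals by '(' encounter order: outermost '(' = _0, next = _1, ...
Query node: Z
Path from root: _0 -> _1 -> Z
Depth of Z: 2 (number of edges from root)

Answer: 2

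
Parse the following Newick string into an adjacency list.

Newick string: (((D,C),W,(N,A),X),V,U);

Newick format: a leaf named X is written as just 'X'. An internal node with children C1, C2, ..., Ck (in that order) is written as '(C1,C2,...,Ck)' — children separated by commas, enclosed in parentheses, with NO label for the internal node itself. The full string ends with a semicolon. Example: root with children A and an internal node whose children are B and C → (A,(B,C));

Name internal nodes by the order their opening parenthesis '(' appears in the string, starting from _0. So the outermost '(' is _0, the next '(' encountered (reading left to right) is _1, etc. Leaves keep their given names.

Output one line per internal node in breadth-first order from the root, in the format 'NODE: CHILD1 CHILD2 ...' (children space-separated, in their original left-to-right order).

Input: (((D,C),W,(N,A),X),V,U);
Scanning left-to-right, naming '(' by encounter order:
  pos 0: '(' -> open internal node _0 (depth 1)
  pos 1: '(' -> open internal node _1 (depth 2)
  pos 2: '(' -> open internal node _2 (depth 3)
  pos 6: ')' -> close internal node _2 (now at depth 2)
  pos 10: '(' -> open internal node _3 (depth 3)
  pos 14: ')' -> close internal node _3 (now at depth 2)
  pos 17: ')' -> close internal node _1 (now at depth 1)
  pos 22: ')' -> close internal node _0 (now at depth 0)
Total internal nodes: 4
BFS adjacency from root:
  _0: _1 V U
  _1: _2 W _3 X
  _2: D C
  _3: N A

Answer: _0: _1 V U
_1: _2 W _3 X
_2: D C
_3: N A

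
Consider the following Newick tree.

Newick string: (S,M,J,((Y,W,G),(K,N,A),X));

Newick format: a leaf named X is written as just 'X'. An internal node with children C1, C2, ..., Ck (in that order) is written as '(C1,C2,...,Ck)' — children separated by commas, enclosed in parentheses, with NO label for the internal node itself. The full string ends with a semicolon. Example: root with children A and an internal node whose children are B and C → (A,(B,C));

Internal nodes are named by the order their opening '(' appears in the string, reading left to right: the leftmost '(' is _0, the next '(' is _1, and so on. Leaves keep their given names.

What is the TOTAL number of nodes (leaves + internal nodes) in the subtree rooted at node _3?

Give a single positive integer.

Answer: 4

Derivation:
Newick: (S,M,J,((Y,W,G),(K,N,A),X));
Locate _3: it is the '(' at position 16 (the 4th '(' reading left to right).
Query: subtree rooted at _3
_3: subtree_size = 1 + 3
  K: subtree_size = 1 + 0
  N: subtree_size = 1 + 0
  A: subtree_size = 1 + 0
Total subtree size of _3: 4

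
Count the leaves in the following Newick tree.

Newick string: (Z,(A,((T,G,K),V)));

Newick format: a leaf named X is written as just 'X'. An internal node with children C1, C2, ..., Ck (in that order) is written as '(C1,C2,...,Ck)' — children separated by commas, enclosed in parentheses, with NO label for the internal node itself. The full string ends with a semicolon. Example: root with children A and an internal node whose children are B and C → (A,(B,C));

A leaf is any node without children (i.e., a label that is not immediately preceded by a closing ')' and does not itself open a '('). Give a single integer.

Newick: (Z,(A,((T,G,K),V)));
Scan left-to-right; a leaf is any maximal label run not followed by '(':
  pos 1: leaf 'Z' → count = 1
  pos 4: leaf 'A' → count = 2
  pos 8: leaf 'T' → count = 3
  pos 10: leaf 'G' → count = 4
  pos 12: leaf 'K' → count = 5
  pos 15: leaf 'V' → count = 6
Total leaves: 6

Answer: 6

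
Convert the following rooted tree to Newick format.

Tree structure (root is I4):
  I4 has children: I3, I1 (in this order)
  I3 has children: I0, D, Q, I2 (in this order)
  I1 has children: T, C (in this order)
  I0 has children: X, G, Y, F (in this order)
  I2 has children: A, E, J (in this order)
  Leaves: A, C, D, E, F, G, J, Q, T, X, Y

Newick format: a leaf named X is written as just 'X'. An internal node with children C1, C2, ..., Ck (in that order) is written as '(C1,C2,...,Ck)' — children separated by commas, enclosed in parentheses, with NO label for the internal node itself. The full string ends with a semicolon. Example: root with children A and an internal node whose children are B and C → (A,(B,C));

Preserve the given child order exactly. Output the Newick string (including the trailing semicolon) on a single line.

Answer: (((X,G,Y,F),D,Q,(A,E,J)),(T,C));

Derivation:
internal I4 with children ['I3', 'I1']
  internal I3 with children ['I0', 'D', 'Q', 'I2']
    internal I0 with children ['X', 'G', 'Y', 'F']
      leaf 'X' → 'X'
      leaf 'G' → 'G'
      leaf 'Y' → 'Y'
      leaf 'F' → 'F'
    → '(X,G,Y,F)'
    leaf 'D' → 'D'
    leaf 'Q' → 'Q'
    internal I2 with children ['A', 'E', 'J']
      leaf 'A' → 'A'
      leaf 'E' → 'E'
      leaf 'J' → 'J'
    → '(A,E,J)'
  → '((X,G,Y,F),D,Q,(A,E,J))'
  internal I1 with children ['T', 'C']
    leaf 'T' → 'T'
    leaf 'C' → 'C'
  → '(T,C)'
→ '(((X,G,Y,F),D,Q,(A,E,J)),(T,C))'
Final: (((X,G,Y,F),D,Q,(A,E,J)),(T,C));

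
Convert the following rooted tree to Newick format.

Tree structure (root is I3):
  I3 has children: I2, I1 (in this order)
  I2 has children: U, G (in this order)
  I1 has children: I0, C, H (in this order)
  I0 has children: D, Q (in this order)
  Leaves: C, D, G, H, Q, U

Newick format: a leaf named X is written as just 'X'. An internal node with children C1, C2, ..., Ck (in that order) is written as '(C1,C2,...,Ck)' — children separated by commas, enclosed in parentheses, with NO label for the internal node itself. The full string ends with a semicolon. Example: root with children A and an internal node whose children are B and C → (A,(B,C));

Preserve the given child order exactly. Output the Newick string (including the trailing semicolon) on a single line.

Answer: ((U,G),((D,Q),C,H));

Derivation:
internal I3 with children ['I2', 'I1']
  internal I2 with children ['U', 'G']
    leaf 'U' → 'U'
    leaf 'G' → 'G'
  → '(U,G)'
  internal I1 with children ['I0', 'C', 'H']
    internal I0 with children ['D', 'Q']
      leaf 'D' → 'D'
      leaf 'Q' → 'Q'
    → '(D,Q)'
    leaf 'C' → 'C'
    leaf 'H' → 'H'
  → '((D,Q),C,H)'
→ '((U,G),((D,Q),C,H))'
Final: ((U,G),((D,Q),C,H));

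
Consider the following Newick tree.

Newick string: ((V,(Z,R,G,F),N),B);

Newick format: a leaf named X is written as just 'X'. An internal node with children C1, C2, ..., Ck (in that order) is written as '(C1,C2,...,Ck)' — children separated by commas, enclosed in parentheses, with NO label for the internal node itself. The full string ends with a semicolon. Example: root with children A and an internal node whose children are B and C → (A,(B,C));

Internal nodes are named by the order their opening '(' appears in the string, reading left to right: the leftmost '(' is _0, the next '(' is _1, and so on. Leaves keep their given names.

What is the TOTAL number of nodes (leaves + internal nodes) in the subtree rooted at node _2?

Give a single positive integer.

Answer: 5

Derivation:
Newick: ((V,(Z,R,G,F),N),B);
Locate _2: it is the '(' at position 4 (the 3rd '(' reading left to right).
Query: subtree rooted at _2
_2: subtree_size = 1 + 4
  Z: subtree_size = 1 + 0
  R: subtree_size = 1 + 0
  G: subtree_size = 1 + 0
  F: subtree_size = 1 + 0
Total subtree size of _2: 5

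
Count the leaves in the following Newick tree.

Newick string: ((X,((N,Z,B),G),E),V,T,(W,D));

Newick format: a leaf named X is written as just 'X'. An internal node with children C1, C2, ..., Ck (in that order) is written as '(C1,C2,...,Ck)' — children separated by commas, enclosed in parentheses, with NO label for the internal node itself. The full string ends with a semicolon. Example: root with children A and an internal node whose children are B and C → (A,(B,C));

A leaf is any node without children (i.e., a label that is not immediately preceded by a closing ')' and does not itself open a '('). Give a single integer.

Newick: ((X,((N,Z,B),G),E),V,T,(W,D));
Scan left-to-right; a leaf is any maximal label run not followed by '(':
  pos 2: leaf 'X' → count = 1
  pos 6: leaf 'N' → count = 2
  pos 8: leaf 'Z' → count = 3
  pos 10: leaf 'B' → count = 4
  pos 13: leaf 'G' → count = 5
  pos 16: leaf 'E' → count = 6
  pos 19: leaf 'V' → count = 7
  pos 21: leaf 'T' → count = 8
  pos 24: leaf 'W' → count = 9
  pos 26: leaf 'D' → count = 10
Total leaves: 10

Answer: 10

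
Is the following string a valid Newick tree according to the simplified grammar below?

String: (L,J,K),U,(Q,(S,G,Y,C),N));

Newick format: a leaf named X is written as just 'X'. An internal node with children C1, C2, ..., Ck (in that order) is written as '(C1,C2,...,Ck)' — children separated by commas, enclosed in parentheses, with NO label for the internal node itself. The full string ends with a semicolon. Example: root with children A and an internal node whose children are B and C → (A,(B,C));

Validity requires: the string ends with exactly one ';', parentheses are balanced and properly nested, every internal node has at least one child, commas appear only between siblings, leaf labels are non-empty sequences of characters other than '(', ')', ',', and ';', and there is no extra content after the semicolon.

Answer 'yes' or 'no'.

Answer: no

Derivation:
Input: (L,J,K),U,(Q,(S,G,Y,C),N));
Paren balance: 3 '(' vs 4 ')' MISMATCH
Ends with single ';': True
Full parse: FAILS (extra content after tree at pos 7)
Valid: False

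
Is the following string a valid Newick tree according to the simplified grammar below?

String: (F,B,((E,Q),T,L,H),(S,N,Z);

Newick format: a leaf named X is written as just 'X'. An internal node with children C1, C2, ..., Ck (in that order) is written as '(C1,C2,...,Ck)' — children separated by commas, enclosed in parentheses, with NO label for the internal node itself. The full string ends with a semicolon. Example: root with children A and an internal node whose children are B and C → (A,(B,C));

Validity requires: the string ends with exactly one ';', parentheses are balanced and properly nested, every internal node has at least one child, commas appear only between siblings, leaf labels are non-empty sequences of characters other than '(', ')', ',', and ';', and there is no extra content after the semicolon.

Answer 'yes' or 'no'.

Answer: no

Derivation:
Input: (F,B,((E,Q),T,L,H),(S,N,Z);
Paren balance: 4 '(' vs 3 ')' MISMATCH
Ends with single ';': True
Full parse: FAILS (expected , or ) at pos 26)
Valid: False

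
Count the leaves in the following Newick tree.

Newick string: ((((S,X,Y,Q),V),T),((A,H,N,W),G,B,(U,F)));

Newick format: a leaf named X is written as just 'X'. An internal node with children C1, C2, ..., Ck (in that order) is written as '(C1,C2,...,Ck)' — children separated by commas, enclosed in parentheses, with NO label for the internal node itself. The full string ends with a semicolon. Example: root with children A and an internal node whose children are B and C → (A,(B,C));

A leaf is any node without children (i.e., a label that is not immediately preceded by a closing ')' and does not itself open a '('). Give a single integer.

Newick: ((((S,X,Y,Q),V),T),((A,H,N,W),G,B,(U,F)));
Scan left-to-right; a leaf is any maximal label run not followed by '(':
  pos 4: leaf 'S' → count = 1
  pos 6: leaf 'X' → count = 2
  pos 8: leaf 'Y' → count = 3
  pos 10: leaf 'Q' → count = 4
  pos 13: leaf 'V' → count = 5
  pos 16: leaf 'T' → count = 6
  pos 21: leaf 'A' → count = 7
  pos 23: leaf 'H' → count = 8
  pos 25: leaf 'N' → count = 9
  pos 27: leaf 'W' → count = 10
  pos 30: leaf 'G' → count = 11
  pos 32: leaf 'B' → count = 12
  pos 35: leaf 'U' → count = 13
  pos 37: leaf 'F' → count = 14
Total leaves: 14

Answer: 14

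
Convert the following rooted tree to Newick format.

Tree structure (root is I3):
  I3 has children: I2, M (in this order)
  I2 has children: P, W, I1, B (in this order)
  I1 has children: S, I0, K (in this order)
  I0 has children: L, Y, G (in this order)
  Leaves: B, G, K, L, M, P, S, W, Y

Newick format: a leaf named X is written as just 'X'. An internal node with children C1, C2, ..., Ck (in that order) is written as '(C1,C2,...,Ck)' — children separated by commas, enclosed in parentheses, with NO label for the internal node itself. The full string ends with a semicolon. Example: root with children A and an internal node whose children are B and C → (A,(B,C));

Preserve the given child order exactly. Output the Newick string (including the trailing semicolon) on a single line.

Answer: ((P,W,(S,(L,Y,G),K),B),M);

Derivation:
internal I3 with children ['I2', 'M']
  internal I2 with children ['P', 'W', 'I1', 'B']
    leaf 'P' → 'P'
    leaf 'W' → 'W'
    internal I1 with children ['S', 'I0', 'K']
      leaf 'S' → 'S'
      internal I0 with children ['L', 'Y', 'G']
        leaf 'L' → 'L'
        leaf 'Y' → 'Y'
        leaf 'G' → 'G'
      → '(L,Y,G)'
      leaf 'K' → 'K'
    → '(S,(L,Y,G),K)'
    leaf 'B' → 'B'
  → '(P,W,(S,(L,Y,G),K),B)'
  leaf 'M' → 'M'
→ '((P,W,(S,(L,Y,G),K),B),M)'
Final: ((P,W,(S,(L,Y,G),K),B),M);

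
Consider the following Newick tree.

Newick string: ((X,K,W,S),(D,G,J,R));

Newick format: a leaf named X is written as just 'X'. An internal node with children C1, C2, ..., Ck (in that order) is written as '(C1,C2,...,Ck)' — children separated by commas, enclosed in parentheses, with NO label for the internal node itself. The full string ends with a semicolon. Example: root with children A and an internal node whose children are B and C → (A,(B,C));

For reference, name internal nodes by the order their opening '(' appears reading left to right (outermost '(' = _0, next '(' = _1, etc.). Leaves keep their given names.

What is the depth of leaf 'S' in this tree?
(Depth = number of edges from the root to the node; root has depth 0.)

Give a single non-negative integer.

Answer: 2

Derivation:
Newick: ((X,K,W,S),(D,G,J,R));
Naming internals by '(' encounter order: outermost '(' = _0, next = _1, ...
Query node: S
Path from root: _0 -> _1 -> S
Depth of S: 2 (number of edges from root)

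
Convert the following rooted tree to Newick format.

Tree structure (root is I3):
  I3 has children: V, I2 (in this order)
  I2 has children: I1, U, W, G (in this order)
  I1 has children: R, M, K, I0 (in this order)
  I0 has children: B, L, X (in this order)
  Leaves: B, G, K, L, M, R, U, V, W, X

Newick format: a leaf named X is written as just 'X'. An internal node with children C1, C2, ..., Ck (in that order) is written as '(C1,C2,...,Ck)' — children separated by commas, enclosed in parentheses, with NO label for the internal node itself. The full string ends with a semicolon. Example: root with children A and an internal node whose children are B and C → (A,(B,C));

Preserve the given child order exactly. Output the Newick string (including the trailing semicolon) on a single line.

Answer: (V,((R,M,K,(B,L,X)),U,W,G));

Derivation:
internal I3 with children ['V', 'I2']
  leaf 'V' → 'V'
  internal I2 with children ['I1', 'U', 'W', 'G']
    internal I1 with children ['R', 'M', 'K', 'I0']
      leaf 'R' → 'R'
      leaf 'M' → 'M'
      leaf 'K' → 'K'
      internal I0 with children ['B', 'L', 'X']
        leaf 'B' → 'B'
        leaf 'L' → 'L'
        leaf 'X' → 'X'
      → '(B,L,X)'
    → '(R,M,K,(B,L,X))'
    leaf 'U' → 'U'
    leaf 'W' → 'W'
    leaf 'G' → 'G'
  → '((R,M,K,(B,L,X)),U,W,G)'
→ '(V,((R,M,K,(B,L,X)),U,W,G))'
Final: (V,((R,M,K,(B,L,X)),U,W,G));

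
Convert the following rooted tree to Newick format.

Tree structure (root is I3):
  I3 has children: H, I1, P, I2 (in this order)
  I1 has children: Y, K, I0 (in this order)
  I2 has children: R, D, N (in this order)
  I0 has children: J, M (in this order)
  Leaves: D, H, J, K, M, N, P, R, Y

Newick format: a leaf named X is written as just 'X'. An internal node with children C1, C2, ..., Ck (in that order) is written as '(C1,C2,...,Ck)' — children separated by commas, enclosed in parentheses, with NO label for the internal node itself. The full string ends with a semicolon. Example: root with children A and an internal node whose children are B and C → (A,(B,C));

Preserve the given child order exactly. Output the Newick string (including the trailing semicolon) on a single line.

internal I3 with children ['H', 'I1', 'P', 'I2']
  leaf 'H' → 'H'
  internal I1 with children ['Y', 'K', 'I0']
    leaf 'Y' → 'Y'
    leaf 'K' → 'K'
    internal I0 with children ['J', 'M']
      leaf 'J' → 'J'
      leaf 'M' → 'M'
    → '(J,M)'
  → '(Y,K,(J,M))'
  leaf 'P' → 'P'
  internal I2 with children ['R', 'D', 'N']
    leaf 'R' → 'R'
    leaf 'D' → 'D'
    leaf 'N' → 'N'
  → '(R,D,N)'
→ '(H,(Y,K,(J,M)),P,(R,D,N))'
Final: (H,(Y,K,(J,M)),P,(R,D,N));

Answer: (H,(Y,K,(J,M)),P,(R,D,N));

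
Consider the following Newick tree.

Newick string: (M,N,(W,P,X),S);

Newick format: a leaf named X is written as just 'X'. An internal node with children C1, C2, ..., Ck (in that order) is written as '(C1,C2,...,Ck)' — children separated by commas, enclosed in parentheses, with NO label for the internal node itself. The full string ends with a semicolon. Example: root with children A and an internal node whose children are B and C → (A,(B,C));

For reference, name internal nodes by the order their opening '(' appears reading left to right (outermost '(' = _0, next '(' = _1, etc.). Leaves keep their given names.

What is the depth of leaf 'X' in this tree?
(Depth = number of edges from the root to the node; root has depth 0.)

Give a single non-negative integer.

Newick: (M,N,(W,P,X),S);
Naming internals by '(' encounter order: outermost '(' = _0, next = _1, ...
Query node: X
Path from root: _0 -> _1 -> X
Depth of X: 2 (number of edges from root)

Answer: 2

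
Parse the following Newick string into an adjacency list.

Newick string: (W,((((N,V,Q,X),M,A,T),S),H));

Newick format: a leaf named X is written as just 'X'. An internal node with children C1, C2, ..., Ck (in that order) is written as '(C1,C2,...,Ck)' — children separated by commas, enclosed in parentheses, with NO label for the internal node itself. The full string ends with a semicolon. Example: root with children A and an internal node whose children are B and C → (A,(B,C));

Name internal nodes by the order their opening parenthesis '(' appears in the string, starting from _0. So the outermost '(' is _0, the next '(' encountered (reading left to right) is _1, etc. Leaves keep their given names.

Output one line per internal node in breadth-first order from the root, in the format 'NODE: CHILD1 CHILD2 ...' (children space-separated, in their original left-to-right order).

Answer: _0: W _1
_1: _2 H
_2: _3 S
_3: _4 M A T
_4: N V Q X

Derivation:
Input: (W,((((N,V,Q,X),M,A,T),S),H));
Scanning left-to-right, naming '(' by encounter order:
  pos 0: '(' -> open internal node _0 (depth 1)
  pos 3: '(' -> open internal node _1 (depth 2)
  pos 4: '(' -> open internal node _2 (depth 3)
  pos 5: '(' -> open internal node _3 (depth 4)
  pos 6: '(' -> open internal node _4 (depth 5)
  pos 14: ')' -> close internal node _4 (now at depth 4)
  pos 21: ')' -> close internal node _3 (now at depth 3)
  pos 24: ')' -> close internal node _2 (now at depth 2)
  pos 27: ')' -> close internal node _1 (now at depth 1)
  pos 28: ')' -> close internal node _0 (now at depth 0)
Total internal nodes: 5
BFS adjacency from root:
  _0: W _1
  _1: _2 H
  _2: _3 S
  _3: _4 M A T
  _4: N V Q X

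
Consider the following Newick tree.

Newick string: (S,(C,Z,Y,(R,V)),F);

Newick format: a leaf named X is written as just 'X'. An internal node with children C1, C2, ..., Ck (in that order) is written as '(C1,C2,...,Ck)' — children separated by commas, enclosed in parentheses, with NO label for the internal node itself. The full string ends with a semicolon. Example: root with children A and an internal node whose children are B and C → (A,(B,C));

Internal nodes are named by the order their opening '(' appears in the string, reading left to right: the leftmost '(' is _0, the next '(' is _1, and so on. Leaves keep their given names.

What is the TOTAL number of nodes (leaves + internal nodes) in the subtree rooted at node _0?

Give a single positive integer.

Newick: (S,(C,Z,Y,(R,V)),F);
Locate _0: it is the '(' at position 0 (the 1st '(' reading left to right).
Query: subtree rooted at _0
_0: subtree_size = 1 + 9
  S: subtree_size = 1 + 0
  _1: subtree_size = 1 + 6
    C: subtree_size = 1 + 0
    Z: subtree_size = 1 + 0
    Y: subtree_size = 1 + 0
    _2: subtree_size = 1 + 2
      R: subtree_size = 1 + 0
      V: subtree_size = 1 + 0
  F: subtree_size = 1 + 0
Total subtree size of _0: 10

Answer: 10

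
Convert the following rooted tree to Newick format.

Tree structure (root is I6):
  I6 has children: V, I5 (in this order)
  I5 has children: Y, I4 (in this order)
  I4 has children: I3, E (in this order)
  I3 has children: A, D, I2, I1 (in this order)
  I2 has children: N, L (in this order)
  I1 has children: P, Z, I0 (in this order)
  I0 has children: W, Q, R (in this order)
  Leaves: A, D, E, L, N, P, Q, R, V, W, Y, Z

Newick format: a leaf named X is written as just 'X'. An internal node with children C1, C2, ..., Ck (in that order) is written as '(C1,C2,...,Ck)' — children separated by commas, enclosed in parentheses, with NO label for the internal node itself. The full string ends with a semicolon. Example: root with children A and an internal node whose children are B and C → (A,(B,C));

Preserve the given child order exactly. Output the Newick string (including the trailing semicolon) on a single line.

internal I6 with children ['V', 'I5']
  leaf 'V' → 'V'
  internal I5 with children ['Y', 'I4']
    leaf 'Y' → 'Y'
    internal I4 with children ['I3', 'E']
      internal I3 with children ['A', 'D', 'I2', 'I1']
        leaf 'A' → 'A'
        leaf 'D' → 'D'
        internal I2 with children ['N', 'L']
          leaf 'N' → 'N'
          leaf 'L' → 'L'
        → '(N,L)'
        internal I1 with children ['P', 'Z', 'I0']
          leaf 'P' → 'P'
          leaf 'Z' → 'Z'
          internal I0 with children ['W', 'Q', 'R']
            leaf 'W' → 'W'
            leaf 'Q' → 'Q'
            leaf 'R' → 'R'
          → '(W,Q,R)'
        → '(P,Z,(W,Q,R))'
      → '(A,D,(N,L),(P,Z,(W,Q,R)))'
      leaf 'E' → 'E'
    → '((A,D,(N,L),(P,Z,(W,Q,R))),E)'
  → '(Y,((A,D,(N,L),(P,Z,(W,Q,R))),E))'
→ '(V,(Y,((A,D,(N,L),(P,Z,(W,Q,R))),E)))'
Final: (V,(Y,((A,D,(N,L),(P,Z,(W,Q,R))),E)));

Answer: (V,(Y,((A,D,(N,L),(P,Z,(W,Q,R))),E)));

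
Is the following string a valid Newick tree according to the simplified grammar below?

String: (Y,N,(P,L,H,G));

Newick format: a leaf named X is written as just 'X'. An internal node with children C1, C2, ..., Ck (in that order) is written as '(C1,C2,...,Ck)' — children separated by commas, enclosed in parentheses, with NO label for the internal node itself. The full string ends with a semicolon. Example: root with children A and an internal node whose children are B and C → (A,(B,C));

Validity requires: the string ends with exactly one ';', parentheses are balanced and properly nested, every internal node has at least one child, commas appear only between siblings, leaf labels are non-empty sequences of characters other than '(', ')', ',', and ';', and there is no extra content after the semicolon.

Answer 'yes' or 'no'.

Answer: yes

Derivation:
Input: (Y,N,(P,L,H,G));
Paren balance: 2 '(' vs 2 ')' OK
Ends with single ';': True
Full parse: OK
Valid: True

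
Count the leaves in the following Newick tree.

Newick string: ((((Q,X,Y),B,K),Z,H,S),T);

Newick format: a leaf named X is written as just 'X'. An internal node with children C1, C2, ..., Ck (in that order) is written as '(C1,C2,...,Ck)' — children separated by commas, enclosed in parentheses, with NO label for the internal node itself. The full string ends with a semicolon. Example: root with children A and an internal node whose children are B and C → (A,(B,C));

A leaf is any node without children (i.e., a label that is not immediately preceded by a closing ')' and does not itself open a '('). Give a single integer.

Newick: ((((Q,X,Y),B,K),Z,H,S),T);
Scan left-to-right; a leaf is any maximal label run not followed by '(':
  pos 4: leaf 'Q' → count = 1
  pos 6: leaf 'X' → count = 2
  pos 8: leaf 'Y' → count = 3
  pos 11: leaf 'B' → count = 4
  pos 13: leaf 'K' → count = 5
  pos 16: leaf 'Z' → count = 6
  pos 18: leaf 'H' → count = 7
  pos 20: leaf 'S' → count = 8
  pos 23: leaf 'T' → count = 9
Total leaves: 9

Answer: 9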